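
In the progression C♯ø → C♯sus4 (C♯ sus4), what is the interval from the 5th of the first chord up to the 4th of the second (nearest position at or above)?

C♯ø has G as its 5th, and C♯sus4 (C♯ sus4) has F♯ as its 4th.
From G to F♯ is 11 semitones, exactly the major seventh.

major seventh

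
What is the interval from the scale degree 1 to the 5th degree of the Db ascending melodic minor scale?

P5

Spelling the Db ascending melodic minor scale: Db Eb Fb Gb Ab Bb C.
The scale degree 1 is Db and the degree 5 is Ab.
Counting 5 letters and 7 half steps from Db gives a perfect fifth.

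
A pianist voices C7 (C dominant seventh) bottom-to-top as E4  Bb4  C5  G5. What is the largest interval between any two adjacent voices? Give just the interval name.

P5

Adjacent intervals: E4→Bb4 = diminished fifth; Bb4→C5 = major second; C5→G5 = perfect fifth.
The largest is C5 to G5, a perfect fifth (7 semitones).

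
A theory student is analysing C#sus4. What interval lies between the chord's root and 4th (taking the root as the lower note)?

The chord tones of C#sus4 (C# sus4) are C# F# G#.
That puts C# below F#.
From C# to F# is 5 semitones, exactly the perfect fourth.

perfect fourth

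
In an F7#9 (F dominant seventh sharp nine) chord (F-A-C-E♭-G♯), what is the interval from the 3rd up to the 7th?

diminished fifth

That puts A below E♭.
5 letter names make it a fifth; at 6 semitones (a half step narrower than perfect) the quality is diminished.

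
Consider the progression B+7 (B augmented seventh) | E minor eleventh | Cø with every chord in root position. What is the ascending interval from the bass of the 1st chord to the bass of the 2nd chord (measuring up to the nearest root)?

The roots are B and E.
Counting 4 letters and 5 half steps from B gives a perfect fourth.

perfect fourth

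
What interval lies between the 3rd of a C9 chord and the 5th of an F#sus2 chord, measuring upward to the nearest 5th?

major sixth

C9 has E as its 3rd, and F#sus2 has C# as its 5th.
Counting 6 letters and 9 half steps from E gives a major sixth.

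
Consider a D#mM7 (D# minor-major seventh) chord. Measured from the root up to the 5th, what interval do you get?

D#mM7 is spelled D#–F#–A#–C##.
That puts D# below A#.
D# up to A# spans 5 letter names and 7 semitones — a perfect fifth.

perfect fifth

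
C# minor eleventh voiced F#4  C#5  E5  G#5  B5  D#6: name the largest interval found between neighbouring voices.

P5

Adjacent intervals: F#4→C#5 = perfect fifth; C#5→E5 = minor third; E5→G#5 = major third; G#5→B5 = minor third; B5→D#6 = major third.
The largest is F#4 to C#5, a perfect fifth (7 semitones).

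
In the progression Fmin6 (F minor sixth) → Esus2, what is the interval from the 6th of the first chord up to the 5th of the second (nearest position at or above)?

major sixth

Fmin6 (F minor sixth) has D as its 6th, and Esus2 has B as its 5th.
From D to B is 9 semitones, exactly the major sixth.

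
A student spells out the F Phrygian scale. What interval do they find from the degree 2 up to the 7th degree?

Spelling the F Phrygian scale: F Gb Ab Bb C Db Eb.
Degree 2 = Gb; degree 7 = Eb.
From Gb to Eb is 9 semitones, exactly the major sixth.

major 6th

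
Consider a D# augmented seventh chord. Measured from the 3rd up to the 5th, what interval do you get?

D#7#5: D# F## A## C#.
That puts F## below A##.
F## up to A## spans 3 letter names and 4 semitones — a major third.

M3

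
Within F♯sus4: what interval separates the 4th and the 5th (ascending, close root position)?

major second

Spelling the chord: F♯ B C♯.
4th = B; 5th = C♯.
B up to C♯ spans 2 letter names and 2 semitones — a major second.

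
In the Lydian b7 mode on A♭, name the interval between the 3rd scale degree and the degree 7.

A♭ lydian dominant: A♭ B♭ C D E♭ F G♭.
3rd scale degree = C; degree 7 = G♭.
From C to G♭: 6 semitones over a fifth = diminished.

diminished fifth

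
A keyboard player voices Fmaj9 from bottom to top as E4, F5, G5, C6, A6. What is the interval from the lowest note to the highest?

The outer voices are E4 and A6.
Counting 18 letters and 29 half steps from E gives a perfect 18th.

P18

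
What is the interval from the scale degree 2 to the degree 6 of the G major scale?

perfect fifth

Spelling the G major scale: G A B C D E F#.
So we need the interval from A up to E.
A up to E spans 5 letter names and 7 semitones — a perfect fifth.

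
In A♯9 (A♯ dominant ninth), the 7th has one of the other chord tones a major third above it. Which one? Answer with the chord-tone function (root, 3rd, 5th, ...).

A♯9 is spelled A♯-C𝄪-E♯-G♯-B♯.
The 7th is G♯. A major third above G♯ is B♯.
B♯ is the chord's 9th.

9th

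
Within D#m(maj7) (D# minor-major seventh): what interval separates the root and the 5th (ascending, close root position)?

Spelling the chord: D#-F#-A#-C##.
So we need the interval from D# up to A#.
D# up to A# spans 5 letter names and 7 semitones — a perfect fifth.

perfect 5th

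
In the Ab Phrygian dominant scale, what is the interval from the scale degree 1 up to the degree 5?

perfect 5th

Spelling the Ab Phrygian dominant scale: Ab Bbb C Db Eb Fb Gb.
So we need the interval from Ab up to Eb.
Ab up to Eb spans 5 letter names and 7 semitones — a perfect fifth.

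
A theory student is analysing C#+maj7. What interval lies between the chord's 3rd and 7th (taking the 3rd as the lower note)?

perfect fifth

Spelling the chord: C#–E#–G##–B#.
The 3rd is E# and the 7th is B#.
From E# to B# is 7 semitones, exactly the perfect fifth.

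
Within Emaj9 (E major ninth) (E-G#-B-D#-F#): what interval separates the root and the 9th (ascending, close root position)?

major ninth

So we need the interval from E up to F#.
Counting 9 letters and 14 half steps from E gives a major ninth.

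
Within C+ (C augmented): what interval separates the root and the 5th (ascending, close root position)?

C+ (C augmented) is spelled C-E-G#.
The root is C and the 5th is G#.
C up to G# is 8 semitones, a half step wider than a perfect fifth, so the interval is augmented.

A5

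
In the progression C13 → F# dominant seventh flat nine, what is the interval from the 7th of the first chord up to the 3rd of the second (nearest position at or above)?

C13 has Bb as its 7th, and F# dominant seventh flat nine has A# as its 3rd.
Bb up to A# is 12 semitones, a half step wider than a major seventh, so the interval is augmented.

A7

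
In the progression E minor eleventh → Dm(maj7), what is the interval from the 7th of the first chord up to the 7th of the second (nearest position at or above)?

The 7th of E minor eleventh is D; the 7th of Dm(maj7) is C#.
Counting 7 letters and 11 half steps from D gives a major seventh.

major seventh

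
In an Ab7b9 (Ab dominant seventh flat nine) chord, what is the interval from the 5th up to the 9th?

The chord tones of Ab7b9 are Ab–C–Eb–Gb–Bbb.
5th = Eb; 9th = Bbb.
From Eb to Bbb: 6 semitones over a fifth = diminished.

diminished 5th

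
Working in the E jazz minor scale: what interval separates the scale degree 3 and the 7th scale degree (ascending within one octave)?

Spelling the E jazz minor scale: E F♯ G A B C♯ D♯.
Scale degree 3 = G; 7th degree = D♯.
From G to D♯: 8 semitones over a fifth = augmented.

augmented 5th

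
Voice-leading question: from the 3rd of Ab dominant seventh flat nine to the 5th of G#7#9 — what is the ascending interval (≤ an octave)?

augmented second

The 3rd of Ab dominant seventh flat nine is C; the 5th of G#7#9 is D#.
From C to D#: 3 semitones over a second = augmented.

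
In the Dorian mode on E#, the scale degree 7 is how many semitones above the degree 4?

5

The scale is E# F## G# A# B# C## D#.
A# up to D# is a perfect fourth — 5 semitones.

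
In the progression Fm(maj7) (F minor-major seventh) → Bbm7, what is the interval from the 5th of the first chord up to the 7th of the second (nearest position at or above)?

minor sixth

Fm(maj7) (F minor-major seventh) has C as its 5th, and Bbm7 has Ab as its 7th.
From C to Ab: 8 semitones over a sixth = minor.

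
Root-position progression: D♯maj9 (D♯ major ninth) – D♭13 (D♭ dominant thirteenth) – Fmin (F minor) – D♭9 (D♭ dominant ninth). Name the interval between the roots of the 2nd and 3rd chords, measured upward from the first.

The roots are D♭ and F.
D♭ up to F spans 3 letter names and 4 semitones — a major third.

major 3rd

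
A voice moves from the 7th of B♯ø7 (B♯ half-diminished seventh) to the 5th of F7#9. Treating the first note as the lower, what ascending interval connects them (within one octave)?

The 7th of B♯ø7 (B♯ half-diminished seventh) is A♯; the 5th of F7#9 is C.
From A♯ to C: 2 semitones over a third = diminished.

diminished third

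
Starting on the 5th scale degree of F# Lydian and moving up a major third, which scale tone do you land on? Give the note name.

E#

The scale is F# G# A# B# C# D# E#.
The 5th scale degree is C#; a major third above that is E# — scale degree 7.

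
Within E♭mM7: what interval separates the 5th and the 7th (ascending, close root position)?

major third

E♭m(maj7) is spelled E♭–G♭–B♭–D.
So we need the interval from B♭ up to D.
From B♭ to D is 4 semitones, exactly the major third.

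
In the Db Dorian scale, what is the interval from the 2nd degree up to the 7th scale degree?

The scale runs Db Eb Fb Gb Ab Bb Cb.
So we need the interval from Eb up to Cb.
6 letter names make it a sixth; at 8 semitones (a half step narrower than major) the quality is minor.

minor sixth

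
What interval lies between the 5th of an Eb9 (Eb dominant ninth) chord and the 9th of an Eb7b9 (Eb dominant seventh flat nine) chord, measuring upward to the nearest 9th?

Eb9 (Eb dominant ninth) has Bb as its 5th, and Eb7b9 (Eb dominant seventh flat nine) has Fb as its 9th.
5 letter names make it a fifth; at 6 semitones (a half step narrower than perfect) the quality is diminished.

diminished fifth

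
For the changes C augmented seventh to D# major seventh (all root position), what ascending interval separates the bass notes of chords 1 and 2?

The roots are C and D#.
2 letter names make it a second; at 3 semitones (a half step wider than major) the quality is augmented.

augmented 2nd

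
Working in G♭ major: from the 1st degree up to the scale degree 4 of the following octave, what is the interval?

The scale runs G♭ A♭ B♭ C♭ D♭ E♭ F.
That puts G♭ below C♭.
Counting 11 letters and 17 half steps from G♭ gives a perfect eleventh.

perfect eleventh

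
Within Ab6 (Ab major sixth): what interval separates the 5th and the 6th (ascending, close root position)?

M2

Spelling the chord: Ab C Eb F.
That puts Eb below F.
Counting 2 letters and 2 half steps from Eb gives a major second.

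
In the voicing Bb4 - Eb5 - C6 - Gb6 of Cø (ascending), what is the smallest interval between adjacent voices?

P4

Adjacent intervals: Bb4→Eb5 = perfect fourth; Eb5→C6 = major sixth; C6→Gb6 = diminished fifth.
The smallest is Bb4 to Eb5, a perfect fourth (5 semitones).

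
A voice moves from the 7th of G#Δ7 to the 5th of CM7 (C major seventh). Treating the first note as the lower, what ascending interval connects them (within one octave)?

diminished 2nd

The 7th of G#Δ7 is F##; the 5th of CM7 (C major seventh) is G.
2 letter names make it a second; at 0 semitones (a whole step narrower than major) the quality is diminished.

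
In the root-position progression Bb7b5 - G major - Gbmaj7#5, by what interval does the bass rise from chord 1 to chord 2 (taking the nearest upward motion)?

The roots are Bb and G.
From Bb to G is 9 semitones, exactly the major sixth.

major sixth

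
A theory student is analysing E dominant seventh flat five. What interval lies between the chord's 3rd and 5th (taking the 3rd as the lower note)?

diminished third

Spelling the chord: E–G#–Bb–D.
The 3rd is G# and the 5th is Bb.
3 letter names make it a third; at 2 semitones (a whole step narrower than major) the quality is diminished.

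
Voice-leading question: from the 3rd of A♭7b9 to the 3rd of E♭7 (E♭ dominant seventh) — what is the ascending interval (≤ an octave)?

The 3rd of A♭7b9 is C; the 3rd of E♭7 (E♭ dominant seventh) is G.
From C to G is 7 semitones, exactly the perfect fifth.

perfect 5th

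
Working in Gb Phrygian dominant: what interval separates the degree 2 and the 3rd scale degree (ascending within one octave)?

Spelling Gb Phrygian dominant: Gb Abb Bb Cb Db Ebb Fb.
That puts Abb below Bb.
From Abb to Bb: 3 semitones over a second = augmented.

augmented 2nd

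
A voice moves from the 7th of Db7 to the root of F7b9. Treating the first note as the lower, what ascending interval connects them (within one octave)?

augmented fourth

The 7th of Db7 is Cb; the root of F7b9 is F.
4 letter names make it a fourth; at 6 semitones (a half step wider than perfect) the quality is augmented.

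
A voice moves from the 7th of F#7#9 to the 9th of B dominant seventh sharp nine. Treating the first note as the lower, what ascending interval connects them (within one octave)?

The 7th of F#7#9 is E; the 9th of B dominant seventh sharp nine is C##.
From E to C##: 10 semitones over a sixth = augmented.

augmented 6th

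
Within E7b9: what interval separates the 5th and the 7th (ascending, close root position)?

Spelling the chord: E–G#–B–D–F.
5th = B; 7th = D.
3 letter names make it a third; at 3 semitones (a half step narrower than major) the quality is minor.

minor third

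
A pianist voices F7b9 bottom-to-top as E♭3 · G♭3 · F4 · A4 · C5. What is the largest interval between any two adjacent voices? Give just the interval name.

Adjacent intervals: E♭3→G♭3 = minor third; G♭3→F4 = major seventh; F4→A4 = major third; A4→C5 = minor third.
The largest is G♭3 to F4, a major seventh (11 semitones).

major 7th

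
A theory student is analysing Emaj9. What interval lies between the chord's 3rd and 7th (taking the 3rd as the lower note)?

perfect 5th

The chord tones of Emaj9 are E G# B D# F#.
That puts G# below D#.
From G# to D# is 7 semitones, exactly the perfect fifth.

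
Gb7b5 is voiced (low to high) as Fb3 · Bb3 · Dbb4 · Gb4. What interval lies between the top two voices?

augmented fourth

Those voices are Dbb4 and Gb4.
From Dbb to Gb: 6 semitones over a fourth = augmented.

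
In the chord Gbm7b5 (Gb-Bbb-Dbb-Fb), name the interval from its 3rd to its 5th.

3rd = Bbb; 5th = Dbb.
3 letter names make it a third; at 3 semitones (a half step narrower than major) the quality is minor.

minor 3rd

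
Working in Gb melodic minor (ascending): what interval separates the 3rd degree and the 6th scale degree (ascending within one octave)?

A4

Spelling Gb melodic minor (ascending): Gb Ab Bbb Cb Db Eb F.
So we need the interval from Bbb up to Eb.
4 letter names make it a fourth; at 6 semitones (a half step wider than perfect) the quality is augmented.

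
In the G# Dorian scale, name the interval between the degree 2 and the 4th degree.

minor third

G# dorian: G# A# B C# D# E# F#.
That puts A# below C#.
A# up to C# is 3 semitones, a half step narrower than a major third, so the interval is minor.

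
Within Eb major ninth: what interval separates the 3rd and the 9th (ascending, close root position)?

minor 7th

The chord tones of Ebmaj9 (Eb major ninth) are Eb, G, Bb, D, F.
So we need the interval from G up to F.
7 letter names make it a seventh; at 10 semitones (a half step narrower than major) the quality is minor.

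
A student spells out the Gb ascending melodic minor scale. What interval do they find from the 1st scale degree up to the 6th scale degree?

The scale runs Gb Ab Bbb Cb Db Eb F.
The 1st scale degree is Gb and the 6th degree is Eb.
Gb up to Eb spans 6 letter names and 9 semitones — a major sixth.

major sixth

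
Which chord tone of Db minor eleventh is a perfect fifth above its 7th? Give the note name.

Spelling the chord: Db-Fb-Ab-Cb-Eb-Gb.
The 7th is Cb. A perfect fifth above Cb is Gb.
Gb is the chord's 11th.

Gb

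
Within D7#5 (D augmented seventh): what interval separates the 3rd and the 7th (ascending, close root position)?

diminished fifth

Spelling the chord: D–F#–A#–C.
3rd = F#; 7th = C.
From F# to C: 6 semitones over a fifth = diminished.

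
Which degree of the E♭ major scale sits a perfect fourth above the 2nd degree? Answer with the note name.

The scale is E♭ F G A♭ B♭ C D.
The 2nd degree is F; a perfect fourth above that is B♭ — scale degree 5.

Bb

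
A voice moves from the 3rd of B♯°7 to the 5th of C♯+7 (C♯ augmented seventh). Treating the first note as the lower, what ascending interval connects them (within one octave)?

The 3rd of B♯°7 is D♯; the 5th of C♯+7 (C♯ augmented seventh) is G𝄪.
4 letter names make it a fourth; at 6 semitones (a half step wider than perfect) the quality is augmented.

augmented 4th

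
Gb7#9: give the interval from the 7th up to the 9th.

augmented third

The chord tones of Gb dominant seventh sharp nine are Gb, Bb, Db, Fb, A.
7th = Fb; 9th = A.
3 letter names make it a third; at 5 semitones (a half step wider than major) the quality is augmented.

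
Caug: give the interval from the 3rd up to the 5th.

major third

Spelling the chord: C–E–G♯.
The 3rd is E and the 5th is G♯.
From E to G♯ is 4 semitones, exactly the major third.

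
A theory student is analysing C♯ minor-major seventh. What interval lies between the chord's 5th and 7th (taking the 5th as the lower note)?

major third

Spelling the chord: C♯–E–G♯–B♯.
That puts G♯ below B♯.
Counting 3 letters and 4 half steps from G♯ gives a major third.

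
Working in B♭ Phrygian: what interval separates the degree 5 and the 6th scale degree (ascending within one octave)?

minor second

The scale runs B♭ C♭ D♭ E♭ F G♭ A♭.
Degree 5 = F; scale degree 6 = G♭.
F up to G♭ is 1 semitone, a half step narrower than a major second, so the interval is minor.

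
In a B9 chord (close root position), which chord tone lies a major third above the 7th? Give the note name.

C#

Spelling the chord: B-D♯-F♯-A-C♯.
The 7th is A. A major third above A is C♯.
C♯ is the chord's 9th.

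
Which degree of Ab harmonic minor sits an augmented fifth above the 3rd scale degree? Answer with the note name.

The scale is Ab Bb Cb Db Eb Fb G.
The 3rd scale degree is Cb; an augmented fifth above that is G — scale degree 7.

G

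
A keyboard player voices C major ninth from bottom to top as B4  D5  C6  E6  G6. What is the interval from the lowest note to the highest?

The outer voices are B4 and G6.
B up to G is 20 semitones, a half step narrower than a major thirteenth, so the interval is minor.

minor thirteenth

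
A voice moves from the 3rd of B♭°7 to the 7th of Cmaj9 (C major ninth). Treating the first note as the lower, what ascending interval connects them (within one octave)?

The 3rd of B♭°7 is D♭; the 7th of Cmaj9 (C major ninth) is B.
D♭ up to B is 10 semitones, a half step wider than a major sixth, so the interval is augmented.

augmented 6th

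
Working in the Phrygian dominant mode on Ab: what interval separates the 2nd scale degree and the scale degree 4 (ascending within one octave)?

The scale runs Ab Bbb C Db Eb Fb Gb.
So we need the interval from Bbb up to Db.
Counting 3 letters and 4 half steps from Bbb gives a major third.

major 3rd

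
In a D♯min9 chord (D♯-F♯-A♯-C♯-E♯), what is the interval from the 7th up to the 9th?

So we need the interval from C♯ up to E♯.
Counting 3 letters and 4 half steps from C♯ gives a major third.

major third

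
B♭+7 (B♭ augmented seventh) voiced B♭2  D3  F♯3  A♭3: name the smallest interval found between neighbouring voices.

Adjacent intervals: B♭2→D3 = major third; D3→F♯3 = major third; F♯3→A♭3 = diminished third.
The smallest is F♯3 to A♭3, a diminished third (2 semitones).

diminished third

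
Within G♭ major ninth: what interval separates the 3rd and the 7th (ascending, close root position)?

G♭maj9 (G♭ major ninth) is spelled G♭, B♭, D♭, F, A♭.
So we need the interval from B♭ up to F.
From B♭ to F is 7 semitones, exactly the perfect fifth.

perfect 5th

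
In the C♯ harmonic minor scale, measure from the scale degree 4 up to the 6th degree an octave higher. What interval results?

minor tenth

The scale runs C♯ D♯ E F♯ G♯ A B♯.
The scale degree 4 is F♯ and the degree 6 (up an octave) is A.
F♯ up to A is 15 semitones, a half step narrower than a major tenth, so the interval is minor.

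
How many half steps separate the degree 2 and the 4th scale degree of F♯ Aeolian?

3

The scale is F♯ G♯ A B C♯ D E.
G♯ up to B is a minor third — 3 semitones.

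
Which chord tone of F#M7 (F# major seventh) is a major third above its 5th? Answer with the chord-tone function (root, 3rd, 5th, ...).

F#M7 (F# major seventh) is spelled F#, A#, C#, E#.
The 5th is C#. A major third above C# is E#.
E# is the chord's 7th.

7th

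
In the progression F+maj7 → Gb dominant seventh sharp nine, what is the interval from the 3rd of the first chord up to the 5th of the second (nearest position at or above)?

The 3rd of F+maj7 is A; the 5th of Gb dominant seventh sharp nine is Db.
From A to Db: 4 semitones over a fourth = diminished.

diminished fourth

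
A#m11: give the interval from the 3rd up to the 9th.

major seventh

The chord tones of A#m11 are A#, C#, E#, G#, B#, D#.
So we need the interval from C# up to B#.
From C# to B# is 11 semitones, exactly the major seventh.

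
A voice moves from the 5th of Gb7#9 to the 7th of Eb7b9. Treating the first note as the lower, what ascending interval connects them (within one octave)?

perfect 1st

The 5th of Gb7#9 is Db; the 7th of Eb7b9 is Db.
Db up to Db spans 1 letter names and 0 semitones — a perfect unison.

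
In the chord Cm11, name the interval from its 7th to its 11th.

Cm11 is spelled C-Eb-G-Bb-D-F.
That puts Bb below F.
Bb up to F spans 5 letter names and 7 semitones — a perfect fifth.

perfect 5th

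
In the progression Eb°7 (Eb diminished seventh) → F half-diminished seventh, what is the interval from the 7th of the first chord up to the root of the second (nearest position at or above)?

augmented 3rd

The 7th of Eb°7 (Eb diminished seventh) is Dbb; the root of F half-diminished seventh is F.
From Dbb to F: 5 semitones over a third = augmented.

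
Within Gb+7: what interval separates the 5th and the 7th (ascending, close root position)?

d3

Gbaug7: Gb Bb D Fb.
The 5th is D and the 7th is Fb.
From D to Fb: 2 semitones over a third = diminished.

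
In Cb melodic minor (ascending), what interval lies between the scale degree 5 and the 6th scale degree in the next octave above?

major ninth

The scale runs Cb Db Ebb Fb Gb Ab Bb.
That puts Gb below Ab.
Gb up to Ab spans 9 letter names and 14 semitones — a major ninth.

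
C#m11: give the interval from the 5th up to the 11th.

m7

The chord tones of C#m11 (C# minor eleventh) are C#–E–G#–B–D#–F#.
So we need the interval from G# up to F#.
From G# to F#: 10 semitones over a seventh = minor.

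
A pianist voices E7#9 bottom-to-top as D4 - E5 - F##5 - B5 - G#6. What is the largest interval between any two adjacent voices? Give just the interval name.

Adjacent intervals: D4→E5 = major ninth; E5→F##5 = augmented second; F##5→B5 = diminished fourth; B5→G#6 = major sixth.
The largest is D4 to E5, a major ninth (14 semitones).

major 9th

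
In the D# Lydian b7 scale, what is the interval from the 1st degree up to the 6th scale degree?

D# lydian dominant: D# E# F## G## A# B# C#.
The 1st degree is D# and the degree 6 is B#.
D# up to B# spans 6 letter names and 9 semitones — a major sixth.

major 6th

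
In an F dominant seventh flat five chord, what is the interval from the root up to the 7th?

m7

F7b5: F-A-C♭-E♭.
Root = F; 7th = E♭.
F up to E♭ is 10 semitones, a half step narrower than a major seventh, so the interval is minor.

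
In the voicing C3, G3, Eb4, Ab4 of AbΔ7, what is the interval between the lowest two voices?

P5

Those voices are C3 and G3.
C up to G spans 5 letter names and 7 semitones — a perfect fifth.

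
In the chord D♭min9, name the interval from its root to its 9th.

D♭m9: D♭-F♭-A♭-C♭-E♭.
Root = D♭; 9th = E♭.
From D♭ to E♭ is 14 semitones, exactly the major ninth.

major ninth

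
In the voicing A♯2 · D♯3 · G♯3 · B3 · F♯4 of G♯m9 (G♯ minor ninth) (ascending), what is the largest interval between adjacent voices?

perfect 5th

Adjacent intervals: A♯2→D♯3 = perfect fourth; D♯3→G♯3 = perfect fourth; G♯3→B3 = minor third; B3→F♯4 = perfect fifth.
The largest is B3 to F♯4, a perfect fifth (7 semitones).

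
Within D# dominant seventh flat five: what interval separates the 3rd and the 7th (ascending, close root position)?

D#7b5 is spelled D#–F##–A–C#.
The 3rd is F## and the 7th is C#.
F## up to C# is 6 semitones, a half step narrower than a perfect fifth, so the interval is diminished.

d5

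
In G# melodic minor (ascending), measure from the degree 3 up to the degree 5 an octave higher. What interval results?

major tenth

Spelling G# melodic minor (ascending): G# A# B C# D# E# F##.
So we need the interval from B up to D#.
Counting 10 letters and 16 half steps from B gives a major tenth.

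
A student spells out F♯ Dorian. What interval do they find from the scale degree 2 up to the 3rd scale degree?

m2

F♯ dorian: F♯ G♯ A B C♯ D♯ E.
The scale degree 2 is G♯ and the degree 3 is A.
From G♯ to A: 1 semitone over a second = minor.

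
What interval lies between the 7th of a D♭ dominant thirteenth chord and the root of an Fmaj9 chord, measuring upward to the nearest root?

The 7th of D♭ dominant thirteenth is C♭; the root of Fmaj9 is F.
C♭ up to F is 6 semitones, a half step wider than a perfect fourth, so the interval is augmented.

augmented fourth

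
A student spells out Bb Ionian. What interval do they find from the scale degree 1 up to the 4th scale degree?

perfect fourth

The scale runs Bb C D Eb F G A.
The scale degree 1 is Bb and the degree 4 is Eb.
From Bb to Eb is 5 semitones, exactly the perfect fourth.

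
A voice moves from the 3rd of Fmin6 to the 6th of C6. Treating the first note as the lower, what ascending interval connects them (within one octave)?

augmented unison

The 3rd of Fmin6 is Ab; the 6th of C6 is A.
Ab up to A is 1 semitone, a half step wider than a perfect unison, so the interval is augmented.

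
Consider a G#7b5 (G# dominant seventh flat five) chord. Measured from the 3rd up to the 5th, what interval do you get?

G#7b5 is spelled G#–B#–D–F#.
The 3rd is B# and the 5th is D.
3 letter names make it a third; at 2 semitones (a whole step narrower than major) the quality is diminished.

d3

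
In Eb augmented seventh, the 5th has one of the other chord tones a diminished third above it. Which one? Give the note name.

Eb7#5 (Eb augmented seventh) is spelled Eb G B Db.
The 5th is B. A diminished third above B is Db.
Db is the chord's 7th.

Db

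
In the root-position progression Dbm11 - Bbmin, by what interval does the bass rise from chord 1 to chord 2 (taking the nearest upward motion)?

major sixth

The roots are Db and Bb.
Counting 6 letters and 9 half steps from Db gives a major sixth.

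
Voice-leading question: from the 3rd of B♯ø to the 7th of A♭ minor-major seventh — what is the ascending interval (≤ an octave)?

B♯ø has D♯ as its 3rd, and A♭ minor-major seventh has G as its 7th.
D♯ up to G is 4 semitones, a half step narrower than a perfect fourth, so the interval is diminished.

diminished fourth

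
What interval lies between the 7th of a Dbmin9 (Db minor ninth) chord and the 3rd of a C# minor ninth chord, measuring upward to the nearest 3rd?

augmented third

The 7th of Dbmin9 (Db minor ninth) is Cb; the 3rd of C# minor ninth is E.
3 letter names make it a third; at 5 semitones (a half step wider than major) the quality is augmented.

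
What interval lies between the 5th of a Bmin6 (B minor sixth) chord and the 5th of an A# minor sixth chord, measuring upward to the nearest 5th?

Bmin6 (B minor sixth) has F# as its 5th, and A# minor sixth has E# as its 5th.
From F# to E# is 11 semitones, exactly the major seventh.

major 7th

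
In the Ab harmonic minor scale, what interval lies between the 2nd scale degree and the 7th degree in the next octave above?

major 13th

Ab harmonic minor: Ab Bb Cb Db Eb Fb G.
2nd scale degree = Bb; degree 7 (up an octave) = G.
Bb up to G spans 13 letter names and 21 semitones — a major thirteenth.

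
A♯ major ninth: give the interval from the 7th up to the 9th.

minor 3rd

A♯maj9 (A♯ major ninth) is spelled A♯–C𝄪–E♯–G𝄪–B♯.
The 7th is G𝄪 and the 9th is B♯.
From G𝄪 to B♯: 3 semitones over a third = minor.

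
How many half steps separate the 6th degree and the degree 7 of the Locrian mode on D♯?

2

The scale is D♯ E F♯ G♯ A B C♯.
B up to C♯ is a major second — 2 semitones.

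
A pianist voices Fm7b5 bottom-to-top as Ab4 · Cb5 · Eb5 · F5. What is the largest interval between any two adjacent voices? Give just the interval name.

M3

Adjacent intervals: Ab4→Cb5 = minor third; Cb5→Eb5 = major third; Eb5→F5 = major second.
The largest is Cb5 to Eb5, a major third (4 semitones).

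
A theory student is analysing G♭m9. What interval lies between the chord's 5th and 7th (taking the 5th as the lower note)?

G♭m9 (G♭ minor ninth) is spelled G♭ B𝄫 D♭ F♭ A♭.
The 5th is D♭ and the 7th is F♭.
D♭ up to F♭ is 3 semitones, a half step narrower than a major third, so the interval is minor.

minor third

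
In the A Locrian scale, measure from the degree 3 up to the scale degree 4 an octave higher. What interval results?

The scale runs A B♭ C D E♭ F G.
That puts C below D.
Counting 9 letters and 14 half steps from C gives a major ninth.

major ninth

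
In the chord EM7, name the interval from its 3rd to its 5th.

Spelling the chord: E, G#, B, D#.
So we need the interval from G# up to B.
G# up to B is 3 semitones, a half step narrower than a major third, so the interval is minor.

minor third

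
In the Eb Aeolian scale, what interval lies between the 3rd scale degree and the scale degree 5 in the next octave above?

major tenth

Spelling the Eb Aeolian scale: Eb F Gb Ab Bb Cb Db.
3rd scale degree = Gb; scale degree 5 (up an octave) = Bb.
Counting 10 letters and 16 half steps from Gb gives a major tenth.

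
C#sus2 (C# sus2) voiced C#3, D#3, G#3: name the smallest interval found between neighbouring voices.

major second

Adjacent intervals: C#3→D#3 = major second; D#3→G#3 = perfect fourth.
The smallest is C#3 to D#3, a major second (2 semitones).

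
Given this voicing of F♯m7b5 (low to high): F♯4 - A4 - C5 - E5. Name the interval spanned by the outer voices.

minor seventh

The outer voices are F♯4 and E5.
F♯ up to E is 10 semitones, a half step narrower than a major seventh, so the interval is minor.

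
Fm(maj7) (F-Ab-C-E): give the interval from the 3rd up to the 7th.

augmented fifth

The 3rd is Ab and the 7th is E.
Ab up to E is 8 semitones, a half step wider than a perfect fifth, so the interval is augmented.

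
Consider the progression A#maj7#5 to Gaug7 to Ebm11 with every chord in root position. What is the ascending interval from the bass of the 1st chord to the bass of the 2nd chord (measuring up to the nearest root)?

The roots are A# and G.
From A# to G: 9 semitones over a seventh = diminished.

diminished seventh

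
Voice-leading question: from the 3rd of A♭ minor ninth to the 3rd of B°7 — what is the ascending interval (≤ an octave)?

augmented 2nd

The 3rd of A♭ minor ninth is C♭; the 3rd of B°7 is D.
C♭ up to D is 3 semitones, a half step wider than a major second, so the interval is augmented.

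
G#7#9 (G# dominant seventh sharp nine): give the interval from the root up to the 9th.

The chord tones of G#7#9 are G# B# D# F# A##.
Root = G#; 9th = A##.
From G# to A##: 15 semitones over a ninth = augmented.

augmented 9th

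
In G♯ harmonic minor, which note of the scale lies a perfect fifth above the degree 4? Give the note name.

The scale is G♯ A♯ B C♯ D♯ E F𝄪.
The degree 4 is C♯; a perfect fifth above that is G♯ — scale degree 1.

G#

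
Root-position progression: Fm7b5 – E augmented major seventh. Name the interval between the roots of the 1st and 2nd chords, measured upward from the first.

major seventh

The roots are F and E.
F up to E spans 7 letter names and 11 semitones — a major seventh.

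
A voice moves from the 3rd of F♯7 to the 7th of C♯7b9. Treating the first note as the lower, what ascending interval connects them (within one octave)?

F♯7 has A♯ as its 3rd, and C♯7b9 has B as its 7th.
2 letter names make it a second; at 1 semitone (a half step narrower than major) the quality is minor.

m2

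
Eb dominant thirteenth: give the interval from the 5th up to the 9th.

perfect fifth

Eb13 (Eb dominant thirteenth) is spelled Eb–G–Bb–Db–F–C.
That puts Bb below F.
Bb up to F spans 5 letter names and 7 semitones — a perfect fifth.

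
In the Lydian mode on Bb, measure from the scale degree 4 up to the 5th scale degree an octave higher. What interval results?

Spelling the Lydian mode on Bb: Bb C D E F G A.
That puts E below F.
From E to F: 13 semitones over a ninth = minor.

minor ninth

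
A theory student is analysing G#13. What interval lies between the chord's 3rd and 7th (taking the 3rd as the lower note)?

diminished fifth

Spelling the chord: G# B# D# F# A# E#.
The 3rd is B# and the 7th is F#.
5 letter names make it a fifth; at 6 semitones (a half step narrower than perfect) the quality is diminished.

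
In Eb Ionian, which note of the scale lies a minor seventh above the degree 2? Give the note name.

Eb

The scale is Eb F G Ab Bb C D.
The degree 2 is F; a minor seventh above that is Eb — scale degree 1.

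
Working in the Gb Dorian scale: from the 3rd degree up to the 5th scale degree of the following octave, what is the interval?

Spelling the Gb Dorian scale: Gb Ab Bbb Cb Db Eb Fb.
The 3rd degree is Bbb and the 5th scale degree (up an octave) is Db.
Counting 10 letters and 16 half steps from Bbb gives a major tenth.

M10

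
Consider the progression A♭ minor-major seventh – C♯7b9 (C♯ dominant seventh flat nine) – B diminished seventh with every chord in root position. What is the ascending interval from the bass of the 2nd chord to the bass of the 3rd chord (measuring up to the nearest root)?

minor 7th

The roots are C♯ and B.
7 letter names make it a seventh; at 10 semitones (a half step narrower than major) the quality is minor.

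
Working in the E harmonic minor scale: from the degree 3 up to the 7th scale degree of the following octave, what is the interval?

augmented 12th

E harmonic minor: E F# G A B C D#.
That puts G below D#.
12 letter names make it a twelfth; at 20 semitones (a half step wider than perfect) the quality is augmented.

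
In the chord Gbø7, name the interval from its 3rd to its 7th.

perfect fifth

The chord tones of Gbø7 are Gb, Bbb, Dbb, Fb.
So we need the interval from Bbb up to Fb.
Counting 5 letters and 7 half steps from Bbb gives a perfect fifth.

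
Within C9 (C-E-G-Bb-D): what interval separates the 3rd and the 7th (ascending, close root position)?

That puts E below Bb.
E up to Bb is 6 semitones, a half step narrower than a perfect fifth, so the interval is diminished.
This 3–7 tritone is the characteristic tension at the heart of the dominant sound.

diminished fifth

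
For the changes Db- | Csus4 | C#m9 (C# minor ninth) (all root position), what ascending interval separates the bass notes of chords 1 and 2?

The roots are Db and C.
From Db to C is 11 semitones, exactly the major seventh.

major seventh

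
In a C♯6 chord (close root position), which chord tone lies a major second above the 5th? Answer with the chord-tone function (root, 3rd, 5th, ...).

Spelling the chord: C♯, E♯, G♯, A♯.
The 5th is G♯. A major second above G♯ is A♯.
A♯ is the chord's 6th.

6th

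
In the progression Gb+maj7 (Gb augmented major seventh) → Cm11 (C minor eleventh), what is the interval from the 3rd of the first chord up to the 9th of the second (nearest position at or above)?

The 3rd of Gb+maj7 (Gb augmented major seventh) is Bb; the 9th of Cm11 (C minor eleventh) is D.
Bb up to D spans 3 letter names and 4 semitones — a major third.

major 3rd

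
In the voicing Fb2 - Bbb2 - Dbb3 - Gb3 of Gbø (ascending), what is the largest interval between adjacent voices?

augmented fourth

Adjacent intervals: Fb2→Bbb2 = perfect fourth; Bbb2→Dbb3 = minor third; Dbb3→Gb3 = augmented fourth.
The largest is Dbb3 to Gb3, an augmented fourth (6 semitones).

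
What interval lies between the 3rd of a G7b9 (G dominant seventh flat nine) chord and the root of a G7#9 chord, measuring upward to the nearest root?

minor sixth

G7b9 (G dominant seventh flat nine) has B as its 3rd, and G7#9 has G as its root.
B up to G is 8 semitones, a half step narrower than a major sixth, so the interval is minor.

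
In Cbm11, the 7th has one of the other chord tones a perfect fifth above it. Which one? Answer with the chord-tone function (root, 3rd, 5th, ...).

11th

Cbm11 is spelled Cb Ebb Gb Bbb Db Fb.
The 7th is Bbb. A perfect fifth above Bbb is Fb.
Fb is the chord's 11th.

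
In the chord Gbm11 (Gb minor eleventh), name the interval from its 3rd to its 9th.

major 7th

The chord tones of Gbm11 are Gb–Bbb–Db–Fb–Ab–Cb.
The 3rd is Bbb and the 9th is Ab.
Bbb up to Ab spans 7 letter names and 11 semitones — a major seventh.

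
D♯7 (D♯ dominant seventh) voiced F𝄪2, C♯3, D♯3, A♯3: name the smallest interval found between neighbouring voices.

major second

Adjacent intervals: F𝄪2→C♯3 = diminished fifth; C♯3→D♯3 = major second; D♯3→A♯3 = perfect fifth.
The smallest is C♯3 to D♯3, a major second (2 semitones).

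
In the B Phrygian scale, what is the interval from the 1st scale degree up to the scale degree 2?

The scale runs B C D E F# G A.
The 1st scale degree is B and the 2nd scale degree is C.
From B to C: 1 semitone over a second = minor.

minor second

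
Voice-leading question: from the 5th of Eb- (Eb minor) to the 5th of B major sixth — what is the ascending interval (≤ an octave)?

Eb- (Eb minor) has Bb as its 5th, and B major sixth has F# as its 5th.
5 letter names make it a fifth; at 8 semitones (a half step wider than perfect) the quality is augmented.

augmented 5th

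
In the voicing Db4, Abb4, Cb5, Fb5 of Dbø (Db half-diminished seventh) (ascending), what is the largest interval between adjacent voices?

diminished fifth

Adjacent intervals: Db4→Abb4 = diminished fifth; Abb4→Cb5 = major third; Cb5→Fb5 = perfect fourth.
The largest is Db4 to Abb4, a diminished fifth (6 semitones).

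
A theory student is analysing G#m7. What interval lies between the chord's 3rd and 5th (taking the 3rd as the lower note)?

M3

Spelling the chord: G#-B-D#-F#.
So we need the interval from B up to D#.
From B to D# is 4 semitones, exactly the major third.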